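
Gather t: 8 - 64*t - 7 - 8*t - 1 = -72*t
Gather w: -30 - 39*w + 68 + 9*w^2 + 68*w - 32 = 9*w^2 + 29*w + 6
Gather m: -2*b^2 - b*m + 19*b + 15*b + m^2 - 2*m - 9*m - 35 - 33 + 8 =-2*b^2 + 34*b + m^2 + m*(-b - 11) - 60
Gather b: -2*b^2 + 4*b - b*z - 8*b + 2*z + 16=-2*b^2 + b*(-z - 4) + 2*z + 16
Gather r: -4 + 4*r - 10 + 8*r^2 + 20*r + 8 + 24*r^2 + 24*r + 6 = 32*r^2 + 48*r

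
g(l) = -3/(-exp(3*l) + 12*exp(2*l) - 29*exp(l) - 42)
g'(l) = -3*(3*exp(3*l) - 24*exp(2*l) + 29*exp(l))/(-exp(3*l) + 12*exp(2*l) - 29*exp(l) - 42)^2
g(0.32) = 0.05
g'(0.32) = -0.00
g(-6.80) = 0.07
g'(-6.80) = -0.00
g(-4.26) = 0.07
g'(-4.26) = -0.00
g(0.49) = 0.05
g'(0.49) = 0.00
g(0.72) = 0.05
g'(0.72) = 0.01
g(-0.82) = 0.06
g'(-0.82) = -0.01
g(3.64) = 0.00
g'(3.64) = -0.00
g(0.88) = 0.05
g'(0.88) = 0.03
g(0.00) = 0.05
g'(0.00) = -0.00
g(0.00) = 0.05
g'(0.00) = -0.00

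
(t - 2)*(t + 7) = t^2 + 5*t - 14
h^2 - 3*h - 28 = (h - 7)*(h + 4)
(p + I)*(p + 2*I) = p^2 + 3*I*p - 2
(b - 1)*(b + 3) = b^2 + 2*b - 3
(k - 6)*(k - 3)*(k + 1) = k^3 - 8*k^2 + 9*k + 18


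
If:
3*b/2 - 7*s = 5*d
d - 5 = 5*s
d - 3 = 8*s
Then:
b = 278/9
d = 25/3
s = 2/3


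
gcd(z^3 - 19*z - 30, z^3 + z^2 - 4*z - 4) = z + 2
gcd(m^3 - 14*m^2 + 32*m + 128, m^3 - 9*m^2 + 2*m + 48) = m^2 - 6*m - 16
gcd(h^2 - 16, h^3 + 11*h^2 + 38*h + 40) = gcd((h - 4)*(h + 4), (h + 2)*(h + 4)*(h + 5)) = h + 4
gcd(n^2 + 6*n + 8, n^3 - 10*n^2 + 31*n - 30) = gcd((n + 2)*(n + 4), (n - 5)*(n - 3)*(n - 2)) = 1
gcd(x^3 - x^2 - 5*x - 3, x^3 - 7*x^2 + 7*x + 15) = x^2 - 2*x - 3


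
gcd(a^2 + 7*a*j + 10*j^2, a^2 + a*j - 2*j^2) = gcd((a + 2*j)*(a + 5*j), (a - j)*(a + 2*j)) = a + 2*j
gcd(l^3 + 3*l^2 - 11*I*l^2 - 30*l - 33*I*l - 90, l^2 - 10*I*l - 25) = l - 5*I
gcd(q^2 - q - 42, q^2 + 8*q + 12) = q + 6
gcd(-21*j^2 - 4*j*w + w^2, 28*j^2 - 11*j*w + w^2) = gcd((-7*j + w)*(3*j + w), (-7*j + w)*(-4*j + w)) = -7*j + w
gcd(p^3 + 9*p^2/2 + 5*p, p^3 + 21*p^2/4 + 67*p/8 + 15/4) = p^2 + 9*p/2 + 5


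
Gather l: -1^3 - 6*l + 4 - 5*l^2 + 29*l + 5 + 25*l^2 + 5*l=20*l^2 + 28*l + 8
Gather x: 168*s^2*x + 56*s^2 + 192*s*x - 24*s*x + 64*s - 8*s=56*s^2 + 56*s + x*(168*s^2 + 168*s)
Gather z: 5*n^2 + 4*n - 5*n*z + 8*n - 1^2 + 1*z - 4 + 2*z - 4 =5*n^2 + 12*n + z*(3 - 5*n) - 9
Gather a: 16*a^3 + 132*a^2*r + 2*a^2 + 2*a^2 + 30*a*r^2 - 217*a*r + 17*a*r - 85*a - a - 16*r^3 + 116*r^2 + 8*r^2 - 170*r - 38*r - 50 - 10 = 16*a^3 + a^2*(132*r + 4) + a*(30*r^2 - 200*r - 86) - 16*r^3 + 124*r^2 - 208*r - 60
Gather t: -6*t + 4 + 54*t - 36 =48*t - 32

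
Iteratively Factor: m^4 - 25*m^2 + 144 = (m + 4)*(m^3 - 4*m^2 - 9*m + 36) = (m - 3)*(m + 4)*(m^2 - m - 12) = (m - 3)*(m + 3)*(m + 4)*(m - 4)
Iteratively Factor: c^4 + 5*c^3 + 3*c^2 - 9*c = (c + 3)*(c^3 + 2*c^2 - 3*c) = (c - 1)*(c + 3)*(c^2 + 3*c) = c*(c - 1)*(c + 3)*(c + 3)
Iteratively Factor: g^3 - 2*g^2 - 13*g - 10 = (g + 2)*(g^2 - 4*g - 5) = (g - 5)*(g + 2)*(g + 1)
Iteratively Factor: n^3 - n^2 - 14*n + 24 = (n + 4)*(n^2 - 5*n + 6) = (n - 3)*(n + 4)*(n - 2)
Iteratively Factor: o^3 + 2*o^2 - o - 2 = (o - 1)*(o^2 + 3*o + 2) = (o - 1)*(o + 1)*(o + 2)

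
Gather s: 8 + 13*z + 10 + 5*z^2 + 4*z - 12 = 5*z^2 + 17*z + 6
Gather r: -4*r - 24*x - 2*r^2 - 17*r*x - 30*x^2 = -2*r^2 + r*(-17*x - 4) - 30*x^2 - 24*x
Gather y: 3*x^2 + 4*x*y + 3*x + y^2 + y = 3*x^2 + 3*x + y^2 + y*(4*x + 1)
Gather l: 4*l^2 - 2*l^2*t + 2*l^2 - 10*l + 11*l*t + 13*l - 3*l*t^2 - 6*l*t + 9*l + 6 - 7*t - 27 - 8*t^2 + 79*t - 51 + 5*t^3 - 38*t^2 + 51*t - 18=l^2*(6 - 2*t) + l*(-3*t^2 + 5*t + 12) + 5*t^3 - 46*t^2 + 123*t - 90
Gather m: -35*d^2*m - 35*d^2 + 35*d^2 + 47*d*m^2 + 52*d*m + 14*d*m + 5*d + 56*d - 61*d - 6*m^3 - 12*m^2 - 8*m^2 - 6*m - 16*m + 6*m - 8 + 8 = -6*m^3 + m^2*(47*d - 20) + m*(-35*d^2 + 66*d - 16)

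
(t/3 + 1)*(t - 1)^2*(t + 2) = t^4/3 + t^3 - t^2 - 7*t/3 + 2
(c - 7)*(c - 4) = c^2 - 11*c + 28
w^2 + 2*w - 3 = (w - 1)*(w + 3)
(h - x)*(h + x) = h^2 - x^2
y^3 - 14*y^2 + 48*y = y*(y - 8)*(y - 6)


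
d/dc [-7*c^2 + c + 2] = 1 - 14*c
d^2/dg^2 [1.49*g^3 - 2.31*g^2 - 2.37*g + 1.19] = 8.94*g - 4.62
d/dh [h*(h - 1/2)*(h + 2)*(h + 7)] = 4*h^3 + 51*h^2/2 + 19*h - 7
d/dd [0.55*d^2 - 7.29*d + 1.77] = 1.1*d - 7.29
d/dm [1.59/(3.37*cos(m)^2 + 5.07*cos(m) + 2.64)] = (10.7166*cos(m) + 8.0613)*sin(m)/(3.37*cos(m)^2 + 5.07*cos(m) + 2.64)^2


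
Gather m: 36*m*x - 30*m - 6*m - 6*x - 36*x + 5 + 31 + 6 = m*(36*x - 36) - 42*x + 42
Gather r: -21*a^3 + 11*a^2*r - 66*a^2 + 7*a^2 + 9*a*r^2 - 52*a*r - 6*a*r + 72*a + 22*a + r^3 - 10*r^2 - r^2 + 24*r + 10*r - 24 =-21*a^3 - 59*a^2 + 94*a + r^3 + r^2*(9*a - 11) + r*(11*a^2 - 58*a + 34) - 24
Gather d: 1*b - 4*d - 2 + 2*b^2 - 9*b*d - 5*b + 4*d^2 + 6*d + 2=2*b^2 - 4*b + 4*d^2 + d*(2 - 9*b)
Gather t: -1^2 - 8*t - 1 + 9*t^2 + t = 9*t^2 - 7*t - 2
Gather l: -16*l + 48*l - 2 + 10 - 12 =32*l - 4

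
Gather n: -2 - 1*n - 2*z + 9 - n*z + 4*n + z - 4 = n*(3 - z) - z + 3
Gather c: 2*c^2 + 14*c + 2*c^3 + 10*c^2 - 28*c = 2*c^3 + 12*c^2 - 14*c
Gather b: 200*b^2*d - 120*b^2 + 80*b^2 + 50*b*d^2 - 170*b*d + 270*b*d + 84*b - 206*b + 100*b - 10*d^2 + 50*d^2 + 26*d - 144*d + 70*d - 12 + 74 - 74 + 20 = b^2*(200*d - 40) + b*(50*d^2 + 100*d - 22) + 40*d^2 - 48*d + 8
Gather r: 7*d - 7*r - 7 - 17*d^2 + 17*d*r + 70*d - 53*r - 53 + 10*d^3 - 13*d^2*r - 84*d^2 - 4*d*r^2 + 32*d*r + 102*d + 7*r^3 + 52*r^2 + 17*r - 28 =10*d^3 - 101*d^2 + 179*d + 7*r^3 + r^2*(52 - 4*d) + r*(-13*d^2 + 49*d - 43) - 88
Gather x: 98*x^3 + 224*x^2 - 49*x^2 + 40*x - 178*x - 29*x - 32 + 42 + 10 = 98*x^3 + 175*x^2 - 167*x + 20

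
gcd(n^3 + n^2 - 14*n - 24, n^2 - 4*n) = n - 4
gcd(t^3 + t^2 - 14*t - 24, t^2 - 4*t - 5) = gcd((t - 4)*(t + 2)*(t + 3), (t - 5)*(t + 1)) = 1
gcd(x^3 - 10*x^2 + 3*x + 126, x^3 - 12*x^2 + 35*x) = x - 7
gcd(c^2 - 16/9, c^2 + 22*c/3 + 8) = c + 4/3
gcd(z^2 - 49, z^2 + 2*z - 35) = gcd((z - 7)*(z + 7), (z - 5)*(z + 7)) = z + 7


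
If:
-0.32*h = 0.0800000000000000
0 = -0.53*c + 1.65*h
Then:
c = -0.78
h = -0.25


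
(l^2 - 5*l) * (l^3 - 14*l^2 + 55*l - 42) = l^5 - 19*l^4 + 125*l^3 - 317*l^2 + 210*l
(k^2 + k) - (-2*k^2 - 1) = 3*k^2 + k + 1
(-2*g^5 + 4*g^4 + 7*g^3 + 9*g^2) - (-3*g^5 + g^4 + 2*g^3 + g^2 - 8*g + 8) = g^5 + 3*g^4 + 5*g^3 + 8*g^2 + 8*g - 8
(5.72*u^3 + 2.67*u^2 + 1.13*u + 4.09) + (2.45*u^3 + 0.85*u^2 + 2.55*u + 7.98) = 8.17*u^3 + 3.52*u^2 + 3.68*u + 12.07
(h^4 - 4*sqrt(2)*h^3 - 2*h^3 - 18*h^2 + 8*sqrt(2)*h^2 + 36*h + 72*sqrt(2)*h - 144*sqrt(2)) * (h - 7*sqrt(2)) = h^5 - 11*sqrt(2)*h^4 - 2*h^4 + 22*sqrt(2)*h^3 + 38*h^3 - 76*h^2 + 198*sqrt(2)*h^2 - 1008*h - 396*sqrt(2)*h + 2016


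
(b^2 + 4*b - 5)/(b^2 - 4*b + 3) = (b + 5)/(b - 3)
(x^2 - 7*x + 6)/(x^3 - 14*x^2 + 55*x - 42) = 1/(x - 7)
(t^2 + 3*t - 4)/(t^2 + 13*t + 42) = (t^2 + 3*t - 4)/(t^2 + 13*t + 42)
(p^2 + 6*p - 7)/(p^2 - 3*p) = (p^2 + 6*p - 7)/(p*(p - 3))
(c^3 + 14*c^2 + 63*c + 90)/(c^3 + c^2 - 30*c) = (c^2 + 8*c + 15)/(c*(c - 5))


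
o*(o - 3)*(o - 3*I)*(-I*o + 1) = -I*o^4 - 2*o^3 + 3*I*o^3 + 6*o^2 - 3*I*o^2 + 9*I*o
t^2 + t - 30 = (t - 5)*(t + 6)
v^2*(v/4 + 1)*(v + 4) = v^4/4 + 2*v^3 + 4*v^2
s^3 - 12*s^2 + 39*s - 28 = (s - 7)*(s - 4)*(s - 1)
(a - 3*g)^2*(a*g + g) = a^3*g - 6*a^2*g^2 + a^2*g + 9*a*g^3 - 6*a*g^2 + 9*g^3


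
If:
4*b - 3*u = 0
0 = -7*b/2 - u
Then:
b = 0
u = 0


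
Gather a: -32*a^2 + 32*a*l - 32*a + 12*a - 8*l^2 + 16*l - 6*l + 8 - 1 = -32*a^2 + a*(32*l - 20) - 8*l^2 + 10*l + 7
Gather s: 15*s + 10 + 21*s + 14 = 36*s + 24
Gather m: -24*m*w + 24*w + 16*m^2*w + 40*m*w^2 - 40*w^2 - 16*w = 16*m^2*w + m*(40*w^2 - 24*w) - 40*w^2 + 8*w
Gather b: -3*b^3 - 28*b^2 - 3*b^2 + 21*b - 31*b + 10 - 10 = -3*b^3 - 31*b^2 - 10*b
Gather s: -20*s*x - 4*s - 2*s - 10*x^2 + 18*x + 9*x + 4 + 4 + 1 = s*(-20*x - 6) - 10*x^2 + 27*x + 9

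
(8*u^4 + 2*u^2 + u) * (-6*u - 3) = -48*u^5 - 24*u^4 - 12*u^3 - 12*u^2 - 3*u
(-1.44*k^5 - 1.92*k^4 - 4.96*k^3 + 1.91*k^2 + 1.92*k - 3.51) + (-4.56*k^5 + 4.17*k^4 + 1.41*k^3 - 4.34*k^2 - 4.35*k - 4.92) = -6.0*k^5 + 2.25*k^4 - 3.55*k^3 - 2.43*k^2 - 2.43*k - 8.43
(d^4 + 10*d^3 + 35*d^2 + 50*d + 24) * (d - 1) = d^5 + 9*d^4 + 25*d^3 + 15*d^2 - 26*d - 24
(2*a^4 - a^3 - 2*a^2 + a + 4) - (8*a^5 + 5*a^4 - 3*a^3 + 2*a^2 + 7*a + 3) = -8*a^5 - 3*a^4 + 2*a^3 - 4*a^2 - 6*a + 1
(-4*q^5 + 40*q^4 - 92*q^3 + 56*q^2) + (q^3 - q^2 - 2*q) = -4*q^5 + 40*q^4 - 91*q^3 + 55*q^2 - 2*q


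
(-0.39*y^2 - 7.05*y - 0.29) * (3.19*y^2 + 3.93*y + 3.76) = -1.2441*y^4 - 24.0222*y^3 - 30.098*y^2 - 27.6477*y - 1.0904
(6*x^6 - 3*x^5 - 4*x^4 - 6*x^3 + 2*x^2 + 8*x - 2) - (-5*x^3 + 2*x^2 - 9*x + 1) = 6*x^6 - 3*x^5 - 4*x^4 - x^3 + 17*x - 3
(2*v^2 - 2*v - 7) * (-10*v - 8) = -20*v^3 + 4*v^2 + 86*v + 56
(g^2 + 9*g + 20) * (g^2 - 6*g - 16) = g^4 + 3*g^3 - 50*g^2 - 264*g - 320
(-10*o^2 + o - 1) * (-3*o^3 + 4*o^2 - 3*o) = 30*o^5 - 43*o^4 + 37*o^3 - 7*o^2 + 3*o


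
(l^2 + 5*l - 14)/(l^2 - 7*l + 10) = (l + 7)/(l - 5)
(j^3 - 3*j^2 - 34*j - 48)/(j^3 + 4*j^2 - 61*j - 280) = (j^2 + 5*j + 6)/(j^2 + 12*j + 35)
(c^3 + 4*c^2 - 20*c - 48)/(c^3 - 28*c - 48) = (c^2 + 2*c - 24)/(c^2 - 2*c - 24)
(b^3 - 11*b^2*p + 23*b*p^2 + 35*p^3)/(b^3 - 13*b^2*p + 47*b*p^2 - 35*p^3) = (-b - p)/(-b + p)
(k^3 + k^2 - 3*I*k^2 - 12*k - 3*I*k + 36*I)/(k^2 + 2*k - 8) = (k^2 - 3*k*(1 + I) + 9*I)/(k - 2)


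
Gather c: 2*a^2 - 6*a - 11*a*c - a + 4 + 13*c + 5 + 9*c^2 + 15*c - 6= 2*a^2 - 7*a + 9*c^2 + c*(28 - 11*a) + 3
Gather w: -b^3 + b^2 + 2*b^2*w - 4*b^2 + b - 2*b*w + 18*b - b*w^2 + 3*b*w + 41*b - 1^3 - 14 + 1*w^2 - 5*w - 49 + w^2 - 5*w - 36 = -b^3 - 3*b^2 + 60*b + w^2*(2 - b) + w*(2*b^2 + b - 10) - 100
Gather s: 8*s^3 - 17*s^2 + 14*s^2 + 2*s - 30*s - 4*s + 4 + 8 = 8*s^3 - 3*s^2 - 32*s + 12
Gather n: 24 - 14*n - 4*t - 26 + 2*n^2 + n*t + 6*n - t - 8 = 2*n^2 + n*(t - 8) - 5*t - 10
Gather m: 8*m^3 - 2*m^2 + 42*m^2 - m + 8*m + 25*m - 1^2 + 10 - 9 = 8*m^3 + 40*m^2 + 32*m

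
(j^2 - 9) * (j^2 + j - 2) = j^4 + j^3 - 11*j^2 - 9*j + 18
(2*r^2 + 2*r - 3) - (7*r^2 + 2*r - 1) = -5*r^2 - 2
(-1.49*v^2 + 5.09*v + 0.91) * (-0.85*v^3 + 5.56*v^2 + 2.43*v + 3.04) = 1.2665*v^5 - 12.6109*v^4 + 23.9062*v^3 + 12.8987*v^2 + 17.6849*v + 2.7664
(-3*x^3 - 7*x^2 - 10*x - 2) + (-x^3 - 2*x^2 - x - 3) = -4*x^3 - 9*x^2 - 11*x - 5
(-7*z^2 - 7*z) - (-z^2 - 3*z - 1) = -6*z^2 - 4*z + 1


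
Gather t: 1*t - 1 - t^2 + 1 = -t^2 + t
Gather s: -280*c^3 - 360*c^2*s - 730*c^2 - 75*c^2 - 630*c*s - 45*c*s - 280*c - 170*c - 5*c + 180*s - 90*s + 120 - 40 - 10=-280*c^3 - 805*c^2 - 455*c + s*(-360*c^2 - 675*c + 90) + 70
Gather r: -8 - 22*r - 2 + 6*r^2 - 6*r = 6*r^2 - 28*r - 10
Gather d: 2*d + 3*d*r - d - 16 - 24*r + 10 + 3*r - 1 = d*(3*r + 1) - 21*r - 7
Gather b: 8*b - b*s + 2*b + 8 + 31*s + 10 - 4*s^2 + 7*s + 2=b*(10 - s) - 4*s^2 + 38*s + 20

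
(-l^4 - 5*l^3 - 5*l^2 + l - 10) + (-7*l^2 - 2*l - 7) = -l^4 - 5*l^3 - 12*l^2 - l - 17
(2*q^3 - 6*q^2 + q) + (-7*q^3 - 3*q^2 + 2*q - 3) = -5*q^3 - 9*q^2 + 3*q - 3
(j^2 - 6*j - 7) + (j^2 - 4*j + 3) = 2*j^2 - 10*j - 4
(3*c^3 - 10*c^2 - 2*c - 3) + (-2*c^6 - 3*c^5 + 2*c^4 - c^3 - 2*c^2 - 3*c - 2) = -2*c^6 - 3*c^5 + 2*c^4 + 2*c^3 - 12*c^2 - 5*c - 5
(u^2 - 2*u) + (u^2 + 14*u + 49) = 2*u^2 + 12*u + 49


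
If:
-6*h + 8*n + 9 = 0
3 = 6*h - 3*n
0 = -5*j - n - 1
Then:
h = -1/10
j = 1/25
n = -6/5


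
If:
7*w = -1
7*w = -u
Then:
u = 1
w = -1/7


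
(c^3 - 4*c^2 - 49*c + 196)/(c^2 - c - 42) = (c^2 + 3*c - 28)/(c + 6)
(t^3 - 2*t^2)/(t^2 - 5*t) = t*(t - 2)/(t - 5)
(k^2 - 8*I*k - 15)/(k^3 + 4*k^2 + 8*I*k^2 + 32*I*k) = (k^2 - 8*I*k - 15)/(k*(k^2 + 4*k + 8*I*k + 32*I))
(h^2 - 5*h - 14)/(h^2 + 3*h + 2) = (h - 7)/(h + 1)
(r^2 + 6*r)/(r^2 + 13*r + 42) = r/(r + 7)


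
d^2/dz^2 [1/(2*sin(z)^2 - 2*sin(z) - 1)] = 2*(8*sin(z)^4 - 6*sin(z)^3 - 6*sin(z)^2 + 11*sin(z) - 6)/(2*sin(z) + cos(2*z))^3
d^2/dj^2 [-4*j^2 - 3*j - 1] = -8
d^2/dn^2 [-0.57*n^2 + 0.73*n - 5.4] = -1.14000000000000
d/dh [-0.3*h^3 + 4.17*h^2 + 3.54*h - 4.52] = -0.9*h^2 + 8.34*h + 3.54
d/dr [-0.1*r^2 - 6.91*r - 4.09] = -0.2*r - 6.91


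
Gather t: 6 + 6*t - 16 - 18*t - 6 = -12*t - 16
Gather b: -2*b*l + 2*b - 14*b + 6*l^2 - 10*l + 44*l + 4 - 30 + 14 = b*(-2*l - 12) + 6*l^2 + 34*l - 12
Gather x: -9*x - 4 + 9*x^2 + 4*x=9*x^2 - 5*x - 4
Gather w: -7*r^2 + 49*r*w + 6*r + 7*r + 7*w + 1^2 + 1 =-7*r^2 + 13*r + w*(49*r + 7) + 2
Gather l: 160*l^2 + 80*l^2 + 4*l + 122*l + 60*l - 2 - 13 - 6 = 240*l^2 + 186*l - 21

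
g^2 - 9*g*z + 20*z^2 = (g - 5*z)*(g - 4*z)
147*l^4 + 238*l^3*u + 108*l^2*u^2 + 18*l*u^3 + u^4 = (l + u)*(3*l + u)*(7*l + u)^2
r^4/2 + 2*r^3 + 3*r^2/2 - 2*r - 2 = (r/2 + 1)*(r - 1)*(r + 1)*(r + 2)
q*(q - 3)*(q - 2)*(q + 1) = q^4 - 4*q^3 + q^2 + 6*q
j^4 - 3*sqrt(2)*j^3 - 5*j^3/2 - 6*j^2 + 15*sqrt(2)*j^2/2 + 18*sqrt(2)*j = j*(j - 4)*(j + 3/2)*(j - 3*sqrt(2))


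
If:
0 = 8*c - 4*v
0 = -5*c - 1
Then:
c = -1/5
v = -2/5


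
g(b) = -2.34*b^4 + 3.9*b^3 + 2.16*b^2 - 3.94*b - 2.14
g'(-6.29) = 2761.10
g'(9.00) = -5840.80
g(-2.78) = -198.05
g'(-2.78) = 275.57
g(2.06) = -9.14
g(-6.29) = -4525.29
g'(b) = -9.36*b^3 + 11.7*b^2 + 4.32*b - 3.94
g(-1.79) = -34.56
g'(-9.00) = 7728.32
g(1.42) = -1.73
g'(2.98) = -134.86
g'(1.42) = -1.01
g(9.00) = -12372.28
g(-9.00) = -17987.56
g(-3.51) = -485.53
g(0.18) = -2.76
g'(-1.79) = 79.50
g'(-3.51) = 529.80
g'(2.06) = -27.21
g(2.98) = -76.03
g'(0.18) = -2.84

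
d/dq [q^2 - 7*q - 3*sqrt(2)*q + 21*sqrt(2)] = 2*q - 7 - 3*sqrt(2)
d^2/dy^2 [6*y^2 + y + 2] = 12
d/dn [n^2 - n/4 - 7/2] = 2*n - 1/4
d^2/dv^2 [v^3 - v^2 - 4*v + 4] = 6*v - 2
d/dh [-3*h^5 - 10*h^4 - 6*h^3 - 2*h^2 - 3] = h*(-15*h^3 - 40*h^2 - 18*h - 4)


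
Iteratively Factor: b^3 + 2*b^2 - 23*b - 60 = (b - 5)*(b^2 + 7*b + 12) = (b - 5)*(b + 4)*(b + 3)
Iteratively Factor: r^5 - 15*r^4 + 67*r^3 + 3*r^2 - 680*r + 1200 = (r + 3)*(r^4 - 18*r^3 + 121*r^2 - 360*r + 400) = (r - 4)*(r + 3)*(r^3 - 14*r^2 + 65*r - 100) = (r - 4)^2*(r + 3)*(r^2 - 10*r + 25) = (r - 5)*(r - 4)^2*(r + 3)*(r - 5)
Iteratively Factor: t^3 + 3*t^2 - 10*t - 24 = (t + 2)*(t^2 + t - 12) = (t - 3)*(t + 2)*(t + 4)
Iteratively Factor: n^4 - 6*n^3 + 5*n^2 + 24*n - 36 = (n - 2)*(n^3 - 4*n^2 - 3*n + 18) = (n - 2)*(n + 2)*(n^2 - 6*n + 9) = (n - 3)*(n - 2)*(n + 2)*(n - 3)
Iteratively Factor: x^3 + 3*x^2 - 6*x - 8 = (x - 2)*(x^2 + 5*x + 4) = (x - 2)*(x + 1)*(x + 4)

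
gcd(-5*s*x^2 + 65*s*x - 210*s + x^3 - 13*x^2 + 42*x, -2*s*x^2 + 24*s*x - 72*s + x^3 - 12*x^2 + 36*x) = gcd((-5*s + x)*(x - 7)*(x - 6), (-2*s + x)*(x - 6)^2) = x - 6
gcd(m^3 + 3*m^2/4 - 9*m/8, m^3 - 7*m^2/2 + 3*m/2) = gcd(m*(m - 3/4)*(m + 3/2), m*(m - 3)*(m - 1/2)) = m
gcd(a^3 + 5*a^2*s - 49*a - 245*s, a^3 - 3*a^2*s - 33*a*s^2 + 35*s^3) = a + 5*s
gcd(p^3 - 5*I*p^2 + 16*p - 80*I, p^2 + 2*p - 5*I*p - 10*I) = p - 5*I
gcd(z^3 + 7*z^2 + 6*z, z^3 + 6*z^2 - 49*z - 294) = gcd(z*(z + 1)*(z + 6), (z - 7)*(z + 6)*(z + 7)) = z + 6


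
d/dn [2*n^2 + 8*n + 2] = 4*n + 8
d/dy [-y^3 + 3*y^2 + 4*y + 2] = -3*y^2 + 6*y + 4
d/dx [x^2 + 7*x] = 2*x + 7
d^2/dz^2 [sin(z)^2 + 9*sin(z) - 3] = -9*sin(z) + 2*cos(2*z)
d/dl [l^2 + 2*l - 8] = 2*l + 2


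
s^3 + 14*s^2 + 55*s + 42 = (s + 1)*(s + 6)*(s + 7)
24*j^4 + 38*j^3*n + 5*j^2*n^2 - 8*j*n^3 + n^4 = (-6*j + n)*(-4*j + n)*(j + n)^2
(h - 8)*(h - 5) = h^2 - 13*h + 40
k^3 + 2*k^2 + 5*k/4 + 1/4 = (k + 1/2)^2*(k + 1)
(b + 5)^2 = b^2 + 10*b + 25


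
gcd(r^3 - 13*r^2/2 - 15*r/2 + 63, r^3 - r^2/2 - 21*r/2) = r^2 - r/2 - 21/2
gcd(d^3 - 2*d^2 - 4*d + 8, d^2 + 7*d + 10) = d + 2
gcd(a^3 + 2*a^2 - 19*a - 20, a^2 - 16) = a - 4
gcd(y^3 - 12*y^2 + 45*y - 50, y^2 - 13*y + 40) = y - 5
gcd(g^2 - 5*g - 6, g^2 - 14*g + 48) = g - 6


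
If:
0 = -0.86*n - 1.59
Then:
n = -1.85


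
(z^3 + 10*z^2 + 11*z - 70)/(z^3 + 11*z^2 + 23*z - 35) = (z - 2)/(z - 1)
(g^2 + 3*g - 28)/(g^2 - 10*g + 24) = (g + 7)/(g - 6)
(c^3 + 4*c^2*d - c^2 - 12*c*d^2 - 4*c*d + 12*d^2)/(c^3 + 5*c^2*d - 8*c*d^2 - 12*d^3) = (c - 1)/(c + d)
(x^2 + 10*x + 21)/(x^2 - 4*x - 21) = (x + 7)/(x - 7)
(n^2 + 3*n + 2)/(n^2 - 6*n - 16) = (n + 1)/(n - 8)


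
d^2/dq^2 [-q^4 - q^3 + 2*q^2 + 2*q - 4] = -12*q^2 - 6*q + 4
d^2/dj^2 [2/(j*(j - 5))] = 4*(j^2 + j*(j - 5) + (j - 5)^2)/(j^3*(j - 5)^3)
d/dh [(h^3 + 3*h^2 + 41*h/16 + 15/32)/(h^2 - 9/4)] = (16*h^2 - 48*h - 41)/(4*(4*h^2 - 12*h + 9))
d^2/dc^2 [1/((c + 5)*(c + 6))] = 2*((c + 5)^2 + (c + 5)*(c + 6) + (c + 6)^2)/((c + 5)^3*(c + 6)^3)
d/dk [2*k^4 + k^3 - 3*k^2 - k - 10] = 8*k^3 + 3*k^2 - 6*k - 1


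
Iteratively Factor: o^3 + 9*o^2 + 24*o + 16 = (o + 1)*(o^2 + 8*o + 16) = (o + 1)*(o + 4)*(o + 4)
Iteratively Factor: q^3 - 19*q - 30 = (q + 2)*(q^2 - 2*q - 15) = (q + 2)*(q + 3)*(q - 5)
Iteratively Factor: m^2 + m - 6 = (m - 2)*(m + 3)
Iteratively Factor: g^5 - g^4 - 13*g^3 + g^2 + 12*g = (g + 3)*(g^4 - 4*g^3 - g^2 + 4*g) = g*(g + 3)*(g^3 - 4*g^2 - g + 4) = g*(g + 1)*(g + 3)*(g^2 - 5*g + 4) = g*(g - 4)*(g + 1)*(g + 3)*(g - 1)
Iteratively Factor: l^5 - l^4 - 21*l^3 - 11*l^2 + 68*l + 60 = (l + 2)*(l^4 - 3*l^3 - 15*l^2 + 19*l + 30) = (l - 2)*(l + 2)*(l^3 - l^2 - 17*l - 15) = (l - 2)*(l + 2)*(l + 3)*(l^2 - 4*l - 5) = (l - 5)*(l - 2)*(l + 2)*(l + 3)*(l + 1)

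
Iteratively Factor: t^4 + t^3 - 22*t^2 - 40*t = (t + 4)*(t^3 - 3*t^2 - 10*t) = (t - 5)*(t + 4)*(t^2 + 2*t) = t*(t - 5)*(t + 4)*(t + 2)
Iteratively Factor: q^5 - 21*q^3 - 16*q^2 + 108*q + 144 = (q - 3)*(q^4 + 3*q^3 - 12*q^2 - 52*q - 48) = (q - 4)*(q - 3)*(q^3 + 7*q^2 + 16*q + 12) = (q - 4)*(q - 3)*(q + 3)*(q^2 + 4*q + 4) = (q - 4)*(q - 3)*(q + 2)*(q + 3)*(q + 2)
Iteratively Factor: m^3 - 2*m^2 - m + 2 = (m + 1)*(m^2 - 3*m + 2) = (m - 1)*(m + 1)*(m - 2)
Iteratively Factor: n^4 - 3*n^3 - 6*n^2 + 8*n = (n + 2)*(n^3 - 5*n^2 + 4*n) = (n - 1)*(n + 2)*(n^2 - 4*n) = (n - 4)*(n - 1)*(n + 2)*(n)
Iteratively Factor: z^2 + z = (z)*(z + 1)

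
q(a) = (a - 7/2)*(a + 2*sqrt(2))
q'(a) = 2*a - 7/2 + 2*sqrt(2)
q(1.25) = -9.18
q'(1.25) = 1.83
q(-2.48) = -2.08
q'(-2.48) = -5.63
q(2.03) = -7.14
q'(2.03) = 3.39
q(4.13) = 4.38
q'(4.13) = 7.59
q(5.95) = 21.51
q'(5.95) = 11.23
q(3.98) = 3.27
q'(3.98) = 7.29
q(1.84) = -7.75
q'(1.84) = 3.01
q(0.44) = -10.00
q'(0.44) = 0.21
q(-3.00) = 1.12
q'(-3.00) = -6.67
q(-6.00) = 30.13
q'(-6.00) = -12.67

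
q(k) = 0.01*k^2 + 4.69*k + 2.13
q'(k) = 0.02*k + 4.69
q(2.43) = 13.59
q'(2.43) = 4.74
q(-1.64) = -5.53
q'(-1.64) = 4.66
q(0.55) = 4.71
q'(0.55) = 4.70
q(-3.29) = -13.19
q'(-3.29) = 4.62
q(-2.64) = -10.18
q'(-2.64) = 4.64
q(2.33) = 13.11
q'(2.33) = 4.74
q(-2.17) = -8.00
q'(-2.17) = 4.65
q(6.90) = 34.97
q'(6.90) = 4.83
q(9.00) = 45.15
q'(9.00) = 4.87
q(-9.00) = -39.27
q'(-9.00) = 4.51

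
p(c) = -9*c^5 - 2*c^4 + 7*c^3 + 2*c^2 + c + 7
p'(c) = -45*c^4 - 8*c^3 + 21*c^2 + 4*c + 1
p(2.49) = -808.39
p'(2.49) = -1712.20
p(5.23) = -35644.92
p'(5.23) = -34216.27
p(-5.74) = 52651.45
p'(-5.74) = -46666.60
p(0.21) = 7.36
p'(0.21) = 2.60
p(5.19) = -34297.06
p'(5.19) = -33180.88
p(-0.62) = 6.01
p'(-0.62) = 1.85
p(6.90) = -142887.56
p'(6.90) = -103601.71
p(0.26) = 7.50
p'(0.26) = 3.11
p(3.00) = -2132.00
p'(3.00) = -3659.00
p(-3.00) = 1858.00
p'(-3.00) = -3251.00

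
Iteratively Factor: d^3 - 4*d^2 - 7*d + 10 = (d + 2)*(d^2 - 6*d + 5) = (d - 5)*(d + 2)*(d - 1)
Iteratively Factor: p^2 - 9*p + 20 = (p - 5)*(p - 4)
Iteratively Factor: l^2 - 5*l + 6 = (l - 2)*(l - 3)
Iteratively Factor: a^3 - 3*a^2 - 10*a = (a + 2)*(a^2 - 5*a) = (a - 5)*(a + 2)*(a)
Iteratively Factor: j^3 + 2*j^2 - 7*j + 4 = (j - 1)*(j^2 + 3*j - 4) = (j - 1)^2*(j + 4)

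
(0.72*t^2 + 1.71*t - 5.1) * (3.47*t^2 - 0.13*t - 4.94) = 2.4984*t^4 + 5.8401*t^3 - 21.4761*t^2 - 7.7844*t + 25.194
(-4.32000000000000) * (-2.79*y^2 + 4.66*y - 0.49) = 12.0528*y^2 - 20.1312*y + 2.1168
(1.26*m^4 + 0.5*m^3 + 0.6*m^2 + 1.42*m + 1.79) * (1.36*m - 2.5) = 1.7136*m^5 - 2.47*m^4 - 0.434*m^3 + 0.4312*m^2 - 1.1156*m - 4.475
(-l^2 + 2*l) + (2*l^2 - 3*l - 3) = l^2 - l - 3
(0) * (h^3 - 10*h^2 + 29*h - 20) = 0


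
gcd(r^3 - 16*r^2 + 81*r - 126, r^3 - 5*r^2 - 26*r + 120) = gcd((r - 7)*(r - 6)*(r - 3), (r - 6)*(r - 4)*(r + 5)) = r - 6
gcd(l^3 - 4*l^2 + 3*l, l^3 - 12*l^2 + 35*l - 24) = l^2 - 4*l + 3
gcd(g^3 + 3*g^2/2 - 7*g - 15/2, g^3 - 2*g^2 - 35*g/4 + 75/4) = g^2 + g/2 - 15/2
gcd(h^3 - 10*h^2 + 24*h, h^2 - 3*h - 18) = h - 6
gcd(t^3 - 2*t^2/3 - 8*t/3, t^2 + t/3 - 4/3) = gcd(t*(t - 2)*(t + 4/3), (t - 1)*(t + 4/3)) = t + 4/3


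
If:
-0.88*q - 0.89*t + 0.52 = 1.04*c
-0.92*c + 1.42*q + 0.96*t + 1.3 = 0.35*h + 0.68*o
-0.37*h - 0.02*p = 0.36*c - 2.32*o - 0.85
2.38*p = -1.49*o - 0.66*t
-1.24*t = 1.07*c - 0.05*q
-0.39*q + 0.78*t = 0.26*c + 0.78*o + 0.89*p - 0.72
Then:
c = 0.47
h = 2.86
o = 0.16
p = 0.01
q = 0.43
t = -0.38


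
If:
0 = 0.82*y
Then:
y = 0.00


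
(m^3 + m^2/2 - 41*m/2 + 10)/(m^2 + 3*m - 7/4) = 2*(m^2 + m - 20)/(2*m + 7)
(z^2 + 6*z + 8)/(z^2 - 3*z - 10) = (z + 4)/(z - 5)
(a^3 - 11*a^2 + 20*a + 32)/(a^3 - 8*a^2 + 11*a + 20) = (a - 8)/(a - 5)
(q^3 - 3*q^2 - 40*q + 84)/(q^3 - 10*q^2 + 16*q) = (q^2 - q - 42)/(q*(q - 8))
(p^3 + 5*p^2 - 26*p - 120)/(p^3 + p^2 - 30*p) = (p + 4)/p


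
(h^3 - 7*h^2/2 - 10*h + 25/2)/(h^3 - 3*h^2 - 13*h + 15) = (h + 5/2)/(h + 3)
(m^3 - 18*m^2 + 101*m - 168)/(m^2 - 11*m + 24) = m - 7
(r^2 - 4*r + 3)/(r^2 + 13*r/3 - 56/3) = 3*(r^2 - 4*r + 3)/(3*r^2 + 13*r - 56)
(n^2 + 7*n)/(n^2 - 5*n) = (n + 7)/(n - 5)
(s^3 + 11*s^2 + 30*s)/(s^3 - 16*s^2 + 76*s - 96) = s*(s^2 + 11*s + 30)/(s^3 - 16*s^2 + 76*s - 96)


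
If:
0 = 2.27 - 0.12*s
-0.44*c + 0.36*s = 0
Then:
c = 15.48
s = 18.92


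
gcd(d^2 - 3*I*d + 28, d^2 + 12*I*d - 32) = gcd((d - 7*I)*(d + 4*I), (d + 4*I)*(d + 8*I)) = d + 4*I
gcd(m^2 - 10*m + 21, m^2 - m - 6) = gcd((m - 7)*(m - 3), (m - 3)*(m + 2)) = m - 3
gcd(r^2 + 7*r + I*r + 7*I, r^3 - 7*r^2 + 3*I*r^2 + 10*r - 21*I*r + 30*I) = 1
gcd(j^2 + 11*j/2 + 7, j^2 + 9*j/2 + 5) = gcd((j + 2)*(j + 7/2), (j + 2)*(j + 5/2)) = j + 2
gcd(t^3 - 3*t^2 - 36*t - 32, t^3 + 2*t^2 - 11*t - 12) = t^2 + 5*t + 4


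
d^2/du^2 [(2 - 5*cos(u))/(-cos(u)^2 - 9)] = ((40*cos(u) - 16)*sin(u)^2*cos(u)^2 - 5*(cos(u)^2 + 9)^2*cos(u) + 2*(cos(u)^2 + 9)*(-2*cos(2*u) + 5*cos(3*u)))/(cos(u)^2 + 9)^3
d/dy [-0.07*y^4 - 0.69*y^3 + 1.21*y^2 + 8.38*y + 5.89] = -0.28*y^3 - 2.07*y^2 + 2.42*y + 8.38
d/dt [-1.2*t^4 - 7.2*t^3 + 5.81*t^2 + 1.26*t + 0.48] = -4.8*t^3 - 21.6*t^2 + 11.62*t + 1.26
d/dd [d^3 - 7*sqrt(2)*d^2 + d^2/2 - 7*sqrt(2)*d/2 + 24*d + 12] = 3*d^2 - 14*sqrt(2)*d + d - 7*sqrt(2)/2 + 24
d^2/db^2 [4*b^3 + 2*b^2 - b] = 24*b + 4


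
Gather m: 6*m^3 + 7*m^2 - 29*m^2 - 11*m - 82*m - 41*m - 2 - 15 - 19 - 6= 6*m^3 - 22*m^2 - 134*m - 42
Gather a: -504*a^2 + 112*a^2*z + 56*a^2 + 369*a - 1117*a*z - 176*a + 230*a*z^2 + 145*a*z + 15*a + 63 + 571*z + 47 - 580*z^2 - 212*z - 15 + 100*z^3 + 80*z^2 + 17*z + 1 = a^2*(112*z - 448) + a*(230*z^2 - 972*z + 208) + 100*z^3 - 500*z^2 + 376*z + 96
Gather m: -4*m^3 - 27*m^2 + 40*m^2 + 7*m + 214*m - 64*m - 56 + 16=-4*m^3 + 13*m^2 + 157*m - 40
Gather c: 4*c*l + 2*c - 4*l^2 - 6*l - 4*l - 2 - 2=c*(4*l + 2) - 4*l^2 - 10*l - 4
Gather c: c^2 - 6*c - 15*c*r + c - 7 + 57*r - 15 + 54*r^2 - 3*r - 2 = c^2 + c*(-15*r - 5) + 54*r^2 + 54*r - 24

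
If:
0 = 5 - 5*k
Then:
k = 1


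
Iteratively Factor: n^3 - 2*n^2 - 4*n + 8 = (n - 2)*(n^2 - 4) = (n - 2)*(n + 2)*(n - 2)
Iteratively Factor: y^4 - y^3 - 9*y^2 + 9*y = (y + 3)*(y^3 - 4*y^2 + 3*y) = (y - 3)*(y + 3)*(y^2 - y) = y*(y - 3)*(y + 3)*(y - 1)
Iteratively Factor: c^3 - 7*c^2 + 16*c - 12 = (c - 3)*(c^2 - 4*c + 4) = (c - 3)*(c - 2)*(c - 2)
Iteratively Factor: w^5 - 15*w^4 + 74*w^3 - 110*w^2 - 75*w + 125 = (w - 5)*(w^4 - 10*w^3 + 24*w^2 + 10*w - 25) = (w - 5)^2*(w^3 - 5*w^2 - w + 5) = (w - 5)^2*(w + 1)*(w^2 - 6*w + 5) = (w - 5)^3*(w + 1)*(w - 1)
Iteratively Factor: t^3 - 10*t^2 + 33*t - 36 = (t - 3)*(t^2 - 7*t + 12) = (t - 4)*(t - 3)*(t - 3)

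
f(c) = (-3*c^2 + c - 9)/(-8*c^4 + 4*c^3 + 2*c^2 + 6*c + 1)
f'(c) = (1 - 6*c)/(-8*c^4 + 4*c^3 + 2*c^2 + 6*c + 1) + (-3*c^2 + c - 9)*(32*c^3 - 12*c^2 - 4*c - 6)/(-8*c^4 + 4*c^3 + 2*c^2 + 6*c + 1)^2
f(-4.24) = 0.02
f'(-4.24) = 0.01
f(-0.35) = 8.48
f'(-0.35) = 52.31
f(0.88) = -1.81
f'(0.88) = -1.69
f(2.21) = 0.17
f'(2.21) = -0.28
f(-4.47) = 0.02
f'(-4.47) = 0.01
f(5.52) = 0.01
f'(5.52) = -0.01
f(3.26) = 0.05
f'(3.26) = -0.04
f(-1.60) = 0.25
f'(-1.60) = 0.42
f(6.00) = 0.01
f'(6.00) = 0.00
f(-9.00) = 0.00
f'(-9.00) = 0.00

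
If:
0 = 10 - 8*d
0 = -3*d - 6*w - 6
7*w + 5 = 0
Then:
No Solution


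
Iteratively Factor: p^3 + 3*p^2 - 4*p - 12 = (p - 2)*(p^2 + 5*p + 6) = (p - 2)*(p + 3)*(p + 2)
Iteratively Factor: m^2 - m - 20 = (m + 4)*(m - 5)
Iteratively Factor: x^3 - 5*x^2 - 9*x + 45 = (x + 3)*(x^2 - 8*x + 15) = (x - 3)*(x + 3)*(x - 5)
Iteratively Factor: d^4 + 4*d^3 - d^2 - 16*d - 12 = (d + 3)*(d^3 + d^2 - 4*d - 4) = (d - 2)*(d + 3)*(d^2 + 3*d + 2) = (d - 2)*(d + 1)*(d + 3)*(d + 2)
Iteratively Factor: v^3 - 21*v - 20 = (v + 4)*(v^2 - 4*v - 5) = (v - 5)*(v + 4)*(v + 1)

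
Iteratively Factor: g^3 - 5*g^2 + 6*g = (g)*(g^2 - 5*g + 6) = g*(g - 3)*(g - 2)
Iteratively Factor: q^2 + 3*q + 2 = (q + 1)*(q + 2)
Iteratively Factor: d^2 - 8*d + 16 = (d - 4)*(d - 4)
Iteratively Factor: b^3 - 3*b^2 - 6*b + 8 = (b - 4)*(b^2 + b - 2) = (b - 4)*(b - 1)*(b + 2)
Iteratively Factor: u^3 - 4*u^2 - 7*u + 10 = (u - 1)*(u^2 - 3*u - 10) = (u - 5)*(u - 1)*(u + 2)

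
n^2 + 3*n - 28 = (n - 4)*(n + 7)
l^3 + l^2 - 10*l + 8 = (l - 2)*(l - 1)*(l + 4)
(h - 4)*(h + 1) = h^2 - 3*h - 4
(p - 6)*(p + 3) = p^2 - 3*p - 18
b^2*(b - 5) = b^3 - 5*b^2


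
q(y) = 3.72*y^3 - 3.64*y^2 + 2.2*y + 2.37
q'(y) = 11.16*y^2 - 7.28*y + 2.2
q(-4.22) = -351.30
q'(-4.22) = 231.66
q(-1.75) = -32.56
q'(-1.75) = 49.12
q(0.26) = 2.76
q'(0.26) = 1.06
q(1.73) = 14.54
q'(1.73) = 23.01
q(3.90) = 176.25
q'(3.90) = 143.55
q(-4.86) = -521.32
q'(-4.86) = 301.18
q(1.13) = 5.58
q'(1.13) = 8.22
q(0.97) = 4.47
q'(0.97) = 5.64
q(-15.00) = -13404.63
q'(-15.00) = 2622.40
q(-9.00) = -3024.15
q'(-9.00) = 971.68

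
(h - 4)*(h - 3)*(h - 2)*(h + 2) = h^4 - 7*h^3 + 8*h^2 + 28*h - 48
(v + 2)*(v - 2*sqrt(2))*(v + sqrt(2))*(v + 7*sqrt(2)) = v^4 + 2*v^3 + 6*sqrt(2)*v^3 - 18*v^2 + 12*sqrt(2)*v^2 - 28*sqrt(2)*v - 36*v - 56*sqrt(2)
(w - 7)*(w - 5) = w^2 - 12*w + 35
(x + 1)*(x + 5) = x^2 + 6*x + 5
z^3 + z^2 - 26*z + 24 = (z - 4)*(z - 1)*(z + 6)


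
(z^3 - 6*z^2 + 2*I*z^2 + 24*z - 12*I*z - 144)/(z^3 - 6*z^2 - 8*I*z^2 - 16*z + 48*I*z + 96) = (z + 6*I)/(z - 4*I)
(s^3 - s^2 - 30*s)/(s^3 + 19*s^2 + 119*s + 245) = s*(s - 6)/(s^2 + 14*s + 49)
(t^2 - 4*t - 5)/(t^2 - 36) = (t^2 - 4*t - 5)/(t^2 - 36)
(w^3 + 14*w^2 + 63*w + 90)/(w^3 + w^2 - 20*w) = (w^2 + 9*w + 18)/(w*(w - 4))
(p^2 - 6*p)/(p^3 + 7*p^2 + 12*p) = (p - 6)/(p^2 + 7*p + 12)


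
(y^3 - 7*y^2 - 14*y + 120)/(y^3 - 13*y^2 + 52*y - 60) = (y + 4)/(y - 2)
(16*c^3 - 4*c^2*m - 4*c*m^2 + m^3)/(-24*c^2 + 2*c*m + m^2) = (-4*c^2 + m^2)/(6*c + m)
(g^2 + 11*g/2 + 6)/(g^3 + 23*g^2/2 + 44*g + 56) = (2*g + 3)/(2*g^2 + 15*g + 28)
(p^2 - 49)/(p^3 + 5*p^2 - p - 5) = (p^2 - 49)/(p^3 + 5*p^2 - p - 5)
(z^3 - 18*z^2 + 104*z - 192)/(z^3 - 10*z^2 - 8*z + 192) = (z - 4)/(z + 4)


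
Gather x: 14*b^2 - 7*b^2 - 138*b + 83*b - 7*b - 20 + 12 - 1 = 7*b^2 - 62*b - 9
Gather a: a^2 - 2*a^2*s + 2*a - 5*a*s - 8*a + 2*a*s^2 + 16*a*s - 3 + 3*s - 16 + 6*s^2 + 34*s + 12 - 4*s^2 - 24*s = a^2*(1 - 2*s) + a*(2*s^2 + 11*s - 6) + 2*s^2 + 13*s - 7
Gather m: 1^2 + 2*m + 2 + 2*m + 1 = 4*m + 4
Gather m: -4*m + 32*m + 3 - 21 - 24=28*m - 42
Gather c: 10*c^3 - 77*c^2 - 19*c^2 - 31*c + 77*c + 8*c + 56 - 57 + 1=10*c^3 - 96*c^2 + 54*c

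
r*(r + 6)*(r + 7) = r^3 + 13*r^2 + 42*r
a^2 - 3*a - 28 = (a - 7)*(a + 4)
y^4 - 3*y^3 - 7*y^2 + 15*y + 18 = (y - 3)^2*(y + 1)*(y + 2)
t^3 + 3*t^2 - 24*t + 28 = (t - 2)^2*(t + 7)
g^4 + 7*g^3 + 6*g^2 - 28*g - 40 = (g - 2)*(g + 2)^2*(g + 5)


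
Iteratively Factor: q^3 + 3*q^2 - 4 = (q - 1)*(q^2 + 4*q + 4) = (q - 1)*(q + 2)*(q + 2)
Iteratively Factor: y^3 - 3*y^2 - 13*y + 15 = (y - 5)*(y^2 + 2*y - 3) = (y - 5)*(y - 1)*(y + 3)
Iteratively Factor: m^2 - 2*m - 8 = (m - 4)*(m + 2)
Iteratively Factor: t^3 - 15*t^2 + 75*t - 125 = (t - 5)*(t^2 - 10*t + 25) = (t - 5)^2*(t - 5)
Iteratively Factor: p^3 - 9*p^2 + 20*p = (p - 4)*(p^2 - 5*p) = (p - 5)*(p - 4)*(p)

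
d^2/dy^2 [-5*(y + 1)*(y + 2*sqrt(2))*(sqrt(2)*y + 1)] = -30*sqrt(2)*y - 50 - 10*sqrt(2)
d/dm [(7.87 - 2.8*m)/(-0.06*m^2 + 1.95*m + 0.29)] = (-0.168*m^2 + 0.9444*m - 16.1585)/(0.0036*m^4 - 0.234*m^3 + 3.7677*m^2 + 1.131*m + 0.0841)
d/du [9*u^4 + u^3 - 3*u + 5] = 36*u^3 + 3*u^2 - 3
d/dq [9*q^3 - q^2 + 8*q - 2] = 27*q^2 - 2*q + 8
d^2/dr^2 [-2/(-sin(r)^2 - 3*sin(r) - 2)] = 2*(-4*sin(r)^3 - 5*sin(r)^2 + 10*sin(r) + 14)/((sin(r) + 1)^2*(sin(r) + 2)^3)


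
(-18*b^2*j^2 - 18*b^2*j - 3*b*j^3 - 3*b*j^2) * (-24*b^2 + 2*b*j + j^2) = 432*b^4*j^2 + 432*b^4*j + 36*b^3*j^3 + 36*b^3*j^2 - 24*b^2*j^4 - 24*b^2*j^3 - 3*b*j^5 - 3*b*j^4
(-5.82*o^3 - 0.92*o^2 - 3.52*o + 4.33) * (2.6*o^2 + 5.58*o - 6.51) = -15.132*o^5 - 34.8676*o^4 + 23.6026*o^3 - 2.3944*o^2 + 47.0766*o - 28.1883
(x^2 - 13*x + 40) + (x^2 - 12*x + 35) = 2*x^2 - 25*x + 75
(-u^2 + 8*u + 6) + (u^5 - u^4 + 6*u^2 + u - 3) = u^5 - u^4 + 5*u^2 + 9*u + 3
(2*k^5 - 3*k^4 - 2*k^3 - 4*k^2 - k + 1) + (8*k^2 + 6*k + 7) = 2*k^5 - 3*k^4 - 2*k^3 + 4*k^2 + 5*k + 8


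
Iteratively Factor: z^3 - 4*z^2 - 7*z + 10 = (z - 1)*(z^2 - 3*z - 10) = (z - 5)*(z - 1)*(z + 2)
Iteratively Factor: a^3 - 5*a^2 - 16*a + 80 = (a - 4)*(a^2 - a - 20) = (a - 5)*(a - 4)*(a + 4)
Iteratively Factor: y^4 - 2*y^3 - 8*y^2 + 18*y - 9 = (y + 3)*(y^3 - 5*y^2 + 7*y - 3) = (y - 1)*(y + 3)*(y^2 - 4*y + 3) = (y - 3)*(y - 1)*(y + 3)*(y - 1)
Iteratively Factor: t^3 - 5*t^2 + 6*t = (t)*(t^2 - 5*t + 6) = t*(t - 3)*(t - 2)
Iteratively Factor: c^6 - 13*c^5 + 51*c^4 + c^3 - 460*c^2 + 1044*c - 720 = (c - 5)*(c^5 - 8*c^4 + 11*c^3 + 56*c^2 - 180*c + 144) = (c - 5)*(c - 2)*(c^4 - 6*c^3 - c^2 + 54*c - 72) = (c - 5)*(c - 4)*(c - 2)*(c^3 - 2*c^2 - 9*c + 18) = (c - 5)*(c - 4)*(c - 2)*(c + 3)*(c^2 - 5*c + 6) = (c - 5)*(c - 4)*(c - 3)*(c - 2)*(c + 3)*(c - 2)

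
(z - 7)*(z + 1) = z^2 - 6*z - 7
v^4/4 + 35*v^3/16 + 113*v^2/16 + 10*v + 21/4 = (v/2 + 1)^2*(v + 7/4)*(v + 3)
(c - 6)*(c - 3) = c^2 - 9*c + 18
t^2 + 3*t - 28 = (t - 4)*(t + 7)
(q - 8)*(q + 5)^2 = q^3 + 2*q^2 - 55*q - 200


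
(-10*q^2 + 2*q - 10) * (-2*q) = 20*q^3 - 4*q^2 + 20*q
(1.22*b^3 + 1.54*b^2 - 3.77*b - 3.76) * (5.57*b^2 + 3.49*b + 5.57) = 6.7954*b^5 + 12.8356*b^4 - 8.8289*b^3 - 25.5227*b^2 - 34.1213*b - 20.9432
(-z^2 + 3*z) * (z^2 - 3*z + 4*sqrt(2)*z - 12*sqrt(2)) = -z^4 - 4*sqrt(2)*z^3 + 6*z^3 - 9*z^2 + 24*sqrt(2)*z^2 - 36*sqrt(2)*z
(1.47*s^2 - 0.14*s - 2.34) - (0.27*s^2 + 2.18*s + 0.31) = 1.2*s^2 - 2.32*s - 2.65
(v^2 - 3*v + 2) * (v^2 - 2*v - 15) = v^4 - 5*v^3 - 7*v^2 + 41*v - 30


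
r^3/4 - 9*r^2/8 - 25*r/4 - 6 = (r/4 + 1/2)*(r - 8)*(r + 3/2)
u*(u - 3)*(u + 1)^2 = u^4 - u^3 - 5*u^2 - 3*u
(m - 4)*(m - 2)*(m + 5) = m^3 - m^2 - 22*m + 40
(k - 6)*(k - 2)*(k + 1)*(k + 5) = k^4 - 2*k^3 - 31*k^2 + 32*k + 60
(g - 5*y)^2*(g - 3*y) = g^3 - 13*g^2*y + 55*g*y^2 - 75*y^3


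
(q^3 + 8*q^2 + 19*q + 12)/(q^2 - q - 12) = (q^2 + 5*q + 4)/(q - 4)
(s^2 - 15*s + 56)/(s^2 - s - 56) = (s - 7)/(s + 7)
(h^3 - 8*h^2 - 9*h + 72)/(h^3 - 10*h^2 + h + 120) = (h - 3)/(h - 5)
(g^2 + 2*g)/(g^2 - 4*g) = (g + 2)/(g - 4)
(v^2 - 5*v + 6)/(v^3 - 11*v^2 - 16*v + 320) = (v^2 - 5*v + 6)/(v^3 - 11*v^2 - 16*v + 320)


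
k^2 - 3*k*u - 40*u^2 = (k - 8*u)*(k + 5*u)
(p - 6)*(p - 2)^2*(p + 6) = p^4 - 4*p^3 - 32*p^2 + 144*p - 144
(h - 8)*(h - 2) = h^2 - 10*h + 16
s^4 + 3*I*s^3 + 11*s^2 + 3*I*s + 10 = (s - 2*I)*(s - I)*(s + I)*(s + 5*I)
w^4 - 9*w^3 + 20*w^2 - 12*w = w*(w - 6)*(w - 2)*(w - 1)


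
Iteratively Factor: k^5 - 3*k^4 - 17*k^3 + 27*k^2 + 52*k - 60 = (k - 5)*(k^4 + 2*k^3 - 7*k^2 - 8*k + 12) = (k - 5)*(k + 3)*(k^3 - k^2 - 4*k + 4) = (k - 5)*(k + 2)*(k + 3)*(k^2 - 3*k + 2) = (k - 5)*(k - 2)*(k + 2)*(k + 3)*(k - 1)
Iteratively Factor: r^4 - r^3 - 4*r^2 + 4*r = (r - 1)*(r^3 - 4*r) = r*(r - 1)*(r^2 - 4) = r*(r - 1)*(r + 2)*(r - 2)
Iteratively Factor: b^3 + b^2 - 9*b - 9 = (b + 1)*(b^2 - 9) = (b - 3)*(b + 1)*(b + 3)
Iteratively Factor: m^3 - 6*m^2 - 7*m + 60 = (m - 4)*(m^2 - 2*m - 15) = (m - 4)*(m + 3)*(m - 5)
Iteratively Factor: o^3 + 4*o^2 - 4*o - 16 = (o - 2)*(o^2 + 6*o + 8) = (o - 2)*(o + 4)*(o + 2)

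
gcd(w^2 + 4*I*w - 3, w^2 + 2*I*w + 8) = 1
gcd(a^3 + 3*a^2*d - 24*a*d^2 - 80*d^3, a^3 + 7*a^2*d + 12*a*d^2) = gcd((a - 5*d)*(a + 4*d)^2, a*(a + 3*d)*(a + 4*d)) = a + 4*d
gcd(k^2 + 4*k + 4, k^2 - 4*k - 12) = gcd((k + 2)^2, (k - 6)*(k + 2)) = k + 2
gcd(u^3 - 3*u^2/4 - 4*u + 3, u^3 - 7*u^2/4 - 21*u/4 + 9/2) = u^2 + 5*u/4 - 3/2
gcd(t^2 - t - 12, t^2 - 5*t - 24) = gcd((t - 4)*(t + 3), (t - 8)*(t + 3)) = t + 3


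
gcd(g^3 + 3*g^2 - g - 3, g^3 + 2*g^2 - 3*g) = g^2 + 2*g - 3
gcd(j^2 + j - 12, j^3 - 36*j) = 1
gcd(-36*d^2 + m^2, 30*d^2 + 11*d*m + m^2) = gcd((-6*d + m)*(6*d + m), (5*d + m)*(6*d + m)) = 6*d + m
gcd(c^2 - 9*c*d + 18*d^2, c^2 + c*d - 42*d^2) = c - 6*d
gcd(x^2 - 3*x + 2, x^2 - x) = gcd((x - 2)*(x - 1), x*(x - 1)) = x - 1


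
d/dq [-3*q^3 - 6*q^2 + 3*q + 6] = -9*q^2 - 12*q + 3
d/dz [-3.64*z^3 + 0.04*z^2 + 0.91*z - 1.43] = -10.92*z^2 + 0.08*z + 0.91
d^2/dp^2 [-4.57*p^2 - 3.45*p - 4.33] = -9.14000000000000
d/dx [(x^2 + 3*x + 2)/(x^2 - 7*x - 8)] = -10/(x^2 - 16*x + 64)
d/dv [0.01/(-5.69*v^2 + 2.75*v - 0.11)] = (0.1138*v - 0.0275)/(5.69*v^2 - 2.75*v + 0.11)^2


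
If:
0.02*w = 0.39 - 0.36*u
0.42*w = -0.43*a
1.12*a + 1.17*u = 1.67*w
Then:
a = -0.44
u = 1.06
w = 0.45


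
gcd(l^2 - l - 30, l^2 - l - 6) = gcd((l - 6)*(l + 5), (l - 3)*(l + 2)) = 1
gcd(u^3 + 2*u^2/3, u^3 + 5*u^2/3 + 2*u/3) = u^2 + 2*u/3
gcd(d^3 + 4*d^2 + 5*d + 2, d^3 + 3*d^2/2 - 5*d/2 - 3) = d^2 + 3*d + 2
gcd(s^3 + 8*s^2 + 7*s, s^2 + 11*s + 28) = s + 7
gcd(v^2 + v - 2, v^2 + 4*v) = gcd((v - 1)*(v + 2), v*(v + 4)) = 1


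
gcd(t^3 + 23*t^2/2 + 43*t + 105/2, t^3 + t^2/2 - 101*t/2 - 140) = t^2 + 17*t/2 + 35/2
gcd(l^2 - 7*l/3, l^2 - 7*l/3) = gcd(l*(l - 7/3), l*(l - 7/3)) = l^2 - 7*l/3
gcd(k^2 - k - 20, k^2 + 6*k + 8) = k + 4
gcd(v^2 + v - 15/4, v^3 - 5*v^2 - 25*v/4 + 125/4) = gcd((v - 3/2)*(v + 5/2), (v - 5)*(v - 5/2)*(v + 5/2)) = v + 5/2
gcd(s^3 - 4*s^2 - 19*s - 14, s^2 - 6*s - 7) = s^2 - 6*s - 7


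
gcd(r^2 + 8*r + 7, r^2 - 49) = r + 7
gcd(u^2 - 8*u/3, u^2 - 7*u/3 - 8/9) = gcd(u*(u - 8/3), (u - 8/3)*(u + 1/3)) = u - 8/3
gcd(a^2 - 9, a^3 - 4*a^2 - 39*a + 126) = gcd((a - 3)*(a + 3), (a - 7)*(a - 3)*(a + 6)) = a - 3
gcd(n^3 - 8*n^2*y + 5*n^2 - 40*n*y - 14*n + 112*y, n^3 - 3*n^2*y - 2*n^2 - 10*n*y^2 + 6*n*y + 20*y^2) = n - 2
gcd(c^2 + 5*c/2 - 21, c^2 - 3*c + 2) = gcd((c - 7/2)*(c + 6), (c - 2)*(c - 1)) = 1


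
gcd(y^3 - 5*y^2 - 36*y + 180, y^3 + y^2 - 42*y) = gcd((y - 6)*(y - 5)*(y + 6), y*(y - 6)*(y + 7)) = y - 6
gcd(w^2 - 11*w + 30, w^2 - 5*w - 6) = w - 6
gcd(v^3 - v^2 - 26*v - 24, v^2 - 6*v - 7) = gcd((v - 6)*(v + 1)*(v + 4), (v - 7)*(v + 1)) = v + 1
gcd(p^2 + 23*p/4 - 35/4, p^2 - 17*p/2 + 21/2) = 1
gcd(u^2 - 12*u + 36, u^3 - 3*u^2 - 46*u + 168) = u - 6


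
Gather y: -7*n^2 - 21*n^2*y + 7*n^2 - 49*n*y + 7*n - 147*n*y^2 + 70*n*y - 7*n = -147*n*y^2 + y*(-21*n^2 + 21*n)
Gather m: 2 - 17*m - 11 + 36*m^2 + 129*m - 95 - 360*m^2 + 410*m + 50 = -324*m^2 + 522*m - 54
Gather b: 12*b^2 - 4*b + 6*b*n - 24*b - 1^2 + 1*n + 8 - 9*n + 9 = 12*b^2 + b*(6*n - 28) - 8*n + 16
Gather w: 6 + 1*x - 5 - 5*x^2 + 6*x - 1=-5*x^2 + 7*x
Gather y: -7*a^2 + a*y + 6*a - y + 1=-7*a^2 + 6*a + y*(a - 1) + 1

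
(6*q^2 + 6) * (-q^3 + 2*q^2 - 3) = -6*q^5 + 12*q^4 - 6*q^3 - 6*q^2 - 18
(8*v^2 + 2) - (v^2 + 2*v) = 7*v^2 - 2*v + 2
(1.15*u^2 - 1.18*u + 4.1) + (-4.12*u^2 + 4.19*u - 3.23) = -2.97*u^2 + 3.01*u + 0.87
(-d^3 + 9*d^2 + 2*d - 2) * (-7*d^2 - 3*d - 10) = 7*d^5 - 60*d^4 - 31*d^3 - 82*d^2 - 14*d + 20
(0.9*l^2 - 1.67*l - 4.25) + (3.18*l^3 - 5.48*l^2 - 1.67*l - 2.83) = 3.18*l^3 - 4.58*l^2 - 3.34*l - 7.08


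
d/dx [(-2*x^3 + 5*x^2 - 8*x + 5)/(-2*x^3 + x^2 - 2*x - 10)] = 2*(4*x^4 - 12*x^3 + 44*x^2 - 55*x + 45)/(4*x^6 - 4*x^5 + 9*x^4 + 36*x^3 - 16*x^2 + 40*x + 100)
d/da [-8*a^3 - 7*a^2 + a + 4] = -24*a^2 - 14*a + 1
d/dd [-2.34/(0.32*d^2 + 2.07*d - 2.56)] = (1.4976*d + 4.8438)/(0.32*d^2 + 2.07*d - 2.56)^2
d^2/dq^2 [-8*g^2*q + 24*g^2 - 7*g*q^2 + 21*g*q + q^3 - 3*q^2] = -14*g + 6*q - 6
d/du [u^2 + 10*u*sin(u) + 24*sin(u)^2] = 10*u*cos(u) + 2*u + 10*sin(u) + 24*sin(2*u)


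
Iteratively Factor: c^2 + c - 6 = (c - 2)*(c + 3)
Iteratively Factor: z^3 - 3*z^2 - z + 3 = (z - 3)*(z^2 - 1) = (z - 3)*(z - 1)*(z + 1)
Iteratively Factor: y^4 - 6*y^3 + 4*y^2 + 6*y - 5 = (y - 1)*(y^3 - 5*y^2 - y + 5) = (y - 1)^2*(y^2 - 4*y - 5) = (y - 1)^2*(y + 1)*(y - 5)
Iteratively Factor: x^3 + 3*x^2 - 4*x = (x)*(x^2 + 3*x - 4) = x*(x + 4)*(x - 1)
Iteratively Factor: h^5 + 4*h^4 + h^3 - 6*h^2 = (h)*(h^4 + 4*h^3 + h^2 - 6*h) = h^2*(h^3 + 4*h^2 + h - 6) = h^2*(h - 1)*(h^2 + 5*h + 6) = h^2*(h - 1)*(h + 3)*(h + 2)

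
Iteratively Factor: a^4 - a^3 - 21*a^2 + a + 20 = (a + 1)*(a^3 - 2*a^2 - 19*a + 20) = (a - 1)*(a + 1)*(a^2 - a - 20) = (a - 1)*(a + 1)*(a + 4)*(a - 5)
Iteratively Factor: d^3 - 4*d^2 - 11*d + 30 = (d - 5)*(d^2 + d - 6) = (d - 5)*(d - 2)*(d + 3)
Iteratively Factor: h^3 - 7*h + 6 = (h + 3)*(h^2 - 3*h + 2) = (h - 1)*(h + 3)*(h - 2)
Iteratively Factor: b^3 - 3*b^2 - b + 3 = (b - 1)*(b^2 - 2*b - 3) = (b - 1)*(b + 1)*(b - 3)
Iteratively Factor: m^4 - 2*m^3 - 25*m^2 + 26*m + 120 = (m + 4)*(m^3 - 6*m^2 - m + 30) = (m - 5)*(m + 4)*(m^2 - m - 6) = (m - 5)*(m - 3)*(m + 4)*(m + 2)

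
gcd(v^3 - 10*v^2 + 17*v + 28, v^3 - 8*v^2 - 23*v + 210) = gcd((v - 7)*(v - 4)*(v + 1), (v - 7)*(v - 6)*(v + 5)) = v - 7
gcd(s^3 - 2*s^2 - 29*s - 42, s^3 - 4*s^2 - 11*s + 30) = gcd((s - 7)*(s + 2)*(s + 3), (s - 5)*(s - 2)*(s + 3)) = s + 3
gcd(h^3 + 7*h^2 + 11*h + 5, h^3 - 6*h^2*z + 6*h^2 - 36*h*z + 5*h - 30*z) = h^2 + 6*h + 5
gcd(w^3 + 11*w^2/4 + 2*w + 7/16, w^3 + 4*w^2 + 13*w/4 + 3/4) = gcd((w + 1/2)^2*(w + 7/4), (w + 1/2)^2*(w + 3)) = w^2 + w + 1/4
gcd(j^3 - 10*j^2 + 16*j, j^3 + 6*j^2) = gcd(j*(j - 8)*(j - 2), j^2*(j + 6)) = j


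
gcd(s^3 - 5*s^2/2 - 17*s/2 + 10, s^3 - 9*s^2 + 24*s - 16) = s^2 - 5*s + 4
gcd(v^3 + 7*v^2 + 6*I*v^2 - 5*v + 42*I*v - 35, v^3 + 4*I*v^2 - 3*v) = v + I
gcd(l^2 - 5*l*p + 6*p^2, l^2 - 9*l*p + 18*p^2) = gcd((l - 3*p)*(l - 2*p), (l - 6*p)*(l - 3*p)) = -l + 3*p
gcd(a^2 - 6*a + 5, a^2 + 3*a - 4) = a - 1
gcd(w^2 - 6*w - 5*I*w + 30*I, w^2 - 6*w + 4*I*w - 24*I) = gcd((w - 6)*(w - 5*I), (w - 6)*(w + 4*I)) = w - 6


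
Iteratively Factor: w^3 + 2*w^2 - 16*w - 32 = (w + 4)*(w^2 - 2*w - 8) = (w + 2)*(w + 4)*(w - 4)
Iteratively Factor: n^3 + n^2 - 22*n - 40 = (n - 5)*(n^2 + 6*n + 8) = (n - 5)*(n + 2)*(n + 4)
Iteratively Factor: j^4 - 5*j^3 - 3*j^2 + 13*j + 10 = (j + 1)*(j^3 - 6*j^2 + 3*j + 10) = (j + 1)^2*(j^2 - 7*j + 10) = (j - 5)*(j + 1)^2*(j - 2)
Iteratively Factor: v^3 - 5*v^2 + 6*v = (v - 2)*(v^2 - 3*v) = (v - 3)*(v - 2)*(v)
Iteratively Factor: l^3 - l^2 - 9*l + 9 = (l - 1)*(l^2 - 9) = (l - 1)*(l + 3)*(l - 3)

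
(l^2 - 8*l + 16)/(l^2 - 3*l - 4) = (l - 4)/(l + 1)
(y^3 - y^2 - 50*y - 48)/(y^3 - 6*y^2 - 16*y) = (y^2 + 7*y + 6)/(y*(y + 2))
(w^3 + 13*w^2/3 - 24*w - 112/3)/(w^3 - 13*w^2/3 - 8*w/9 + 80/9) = 3*(w + 7)/(3*w - 5)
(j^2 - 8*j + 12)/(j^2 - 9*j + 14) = (j - 6)/(j - 7)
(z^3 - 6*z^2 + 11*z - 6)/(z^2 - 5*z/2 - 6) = 2*(-z^3 + 6*z^2 - 11*z + 6)/(-2*z^2 + 5*z + 12)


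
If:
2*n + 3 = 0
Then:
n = -3/2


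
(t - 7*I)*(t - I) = t^2 - 8*I*t - 7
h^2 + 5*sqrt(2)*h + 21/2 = (h + 3*sqrt(2)/2)*(h + 7*sqrt(2)/2)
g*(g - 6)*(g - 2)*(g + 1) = g^4 - 7*g^3 + 4*g^2 + 12*g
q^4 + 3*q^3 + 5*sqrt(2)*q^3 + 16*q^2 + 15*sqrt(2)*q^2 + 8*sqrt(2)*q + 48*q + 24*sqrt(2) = (q + 3)*(q + sqrt(2))*(q + 2*sqrt(2))^2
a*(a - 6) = a^2 - 6*a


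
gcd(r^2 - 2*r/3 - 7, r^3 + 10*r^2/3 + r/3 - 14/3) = r + 7/3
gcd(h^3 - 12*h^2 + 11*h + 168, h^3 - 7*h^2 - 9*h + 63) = h^2 - 4*h - 21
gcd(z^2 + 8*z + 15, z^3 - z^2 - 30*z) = z + 5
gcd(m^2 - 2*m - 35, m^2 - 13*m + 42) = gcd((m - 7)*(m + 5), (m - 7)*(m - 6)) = m - 7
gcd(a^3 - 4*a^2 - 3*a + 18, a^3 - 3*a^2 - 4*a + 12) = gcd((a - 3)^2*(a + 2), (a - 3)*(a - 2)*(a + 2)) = a^2 - a - 6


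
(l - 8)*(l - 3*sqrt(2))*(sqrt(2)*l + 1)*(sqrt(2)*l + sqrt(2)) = 2*l^4 - 14*l^3 - 5*sqrt(2)*l^3 - 22*l^2 + 35*sqrt(2)*l^2 + 42*l + 40*sqrt(2)*l + 48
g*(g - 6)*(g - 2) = g^3 - 8*g^2 + 12*g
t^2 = t^2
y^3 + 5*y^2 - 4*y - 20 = (y - 2)*(y + 2)*(y + 5)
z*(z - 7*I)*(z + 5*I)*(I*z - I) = I*z^4 + 2*z^3 - I*z^3 - 2*z^2 + 35*I*z^2 - 35*I*z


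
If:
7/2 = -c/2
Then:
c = -7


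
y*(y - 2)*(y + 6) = y^3 + 4*y^2 - 12*y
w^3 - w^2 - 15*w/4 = w*(w - 5/2)*(w + 3/2)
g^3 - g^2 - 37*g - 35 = (g - 7)*(g + 1)*(g + 5)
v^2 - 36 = (v - 6)*(v + 6)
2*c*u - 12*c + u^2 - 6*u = (2*c + u)*(u - 6)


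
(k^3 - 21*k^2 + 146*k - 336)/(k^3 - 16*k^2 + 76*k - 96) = (k - 7)/(k - 2)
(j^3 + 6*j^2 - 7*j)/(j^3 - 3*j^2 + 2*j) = (j + 7)/(j - 2)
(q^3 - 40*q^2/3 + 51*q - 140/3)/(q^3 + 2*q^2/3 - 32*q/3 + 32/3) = (q^2 - 12*q + 35)/(q^2 + 2*q - 8)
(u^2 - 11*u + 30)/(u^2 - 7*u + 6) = (u - 5)/(u - 1)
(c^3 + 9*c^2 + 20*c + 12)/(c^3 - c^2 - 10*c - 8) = (c + 6)/(c - 4)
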